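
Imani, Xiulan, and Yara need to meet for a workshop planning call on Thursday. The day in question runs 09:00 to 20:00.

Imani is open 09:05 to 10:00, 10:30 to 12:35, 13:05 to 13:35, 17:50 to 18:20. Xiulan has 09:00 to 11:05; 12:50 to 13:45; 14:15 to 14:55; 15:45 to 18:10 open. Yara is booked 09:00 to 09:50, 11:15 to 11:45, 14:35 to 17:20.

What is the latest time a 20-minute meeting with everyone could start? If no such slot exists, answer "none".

Imani free: 09:05-10:00, 10:30-12:35, 13:05-13:35, 17:50-18:20.
Xiulan free: 09:00-11:05, 12:50-13:45, 14:15-14:55, 15:45-18:10.
Yara free: 09:50-11:15, 11:45-14:35, 17:20-20:00 (invert busy blocks within the working day).
Imani ∩ Xiulan: 09:05-10:00, 10:30-11:05, 13:05-13:35, 17:50-18:10.
Imani ∩ Xiulan ∩ Yara: 09:50-10:00, 10:30-11:05, 13:05-13:35, 17:50-18:10.
So the common availability across everyone is 09:50-10:00, 10:30-11:05, 13:05-13:35, 17:50-18:10.
The last common window of at least 20 minutes is 17:50-18:10; a 20-minute meeting can start as late as 17:50 and still end by 18:10.

17:50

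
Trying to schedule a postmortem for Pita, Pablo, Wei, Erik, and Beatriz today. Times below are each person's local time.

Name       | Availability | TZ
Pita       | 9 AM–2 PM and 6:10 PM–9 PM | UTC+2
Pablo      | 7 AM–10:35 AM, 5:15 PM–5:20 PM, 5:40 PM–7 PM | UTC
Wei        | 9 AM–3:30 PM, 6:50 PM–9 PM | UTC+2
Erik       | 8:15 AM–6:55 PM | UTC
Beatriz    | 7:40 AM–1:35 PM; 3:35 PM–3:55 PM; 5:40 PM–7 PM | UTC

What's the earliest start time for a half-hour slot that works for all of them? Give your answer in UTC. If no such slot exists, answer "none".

Pita in UTC: 07:00-12:00, 16:10-19:00 (subtract 2h to convert from UTC+2).
Pablo in UTC: 07:00-10:35, 17:15-17:20, 17:40-19:00.
Wei in UTC: 07:00-13:30, 16:50-19:00 (subtract 2h to convert from UTC+2).
Erik in UTC: 08:15-18:55.
Beatriz in UTC: 07:40-13:35, 15:35-15:55, 17:40-19:00.
Pita ∩ Pablo: 07:00-10:35, 17:15-17:20, 17:40-19:00.
Pita ∩ Pablo ∩ Wei: 07:00-10:35, 17:15-17:20, 17:40-19:00.
Pita ∩ Pablo ∩ Wei ∩ Erik: 08:15-10:35, 17:15-17:20, 17:40-18:55.
Pita ∩ Pablo ∩ Wei ∩ Erik ∩ Beatriz: 08:15-10:35, 17:40-18:55.
The first common window of at least 30 minutes is 08:15-10:35, so the earliest start is 08:15.

08:15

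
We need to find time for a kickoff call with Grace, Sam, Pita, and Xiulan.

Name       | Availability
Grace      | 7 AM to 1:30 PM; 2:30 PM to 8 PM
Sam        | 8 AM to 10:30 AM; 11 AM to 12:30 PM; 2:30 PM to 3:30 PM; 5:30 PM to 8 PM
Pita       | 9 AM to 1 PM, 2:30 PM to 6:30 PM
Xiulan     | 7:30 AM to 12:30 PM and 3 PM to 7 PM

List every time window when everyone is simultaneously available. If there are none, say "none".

Grace ∩ Sam: 08:00-10:30, 11:00-12:30, 14:30-15:30, 17:30-20:00.
Grace ∩ Sam ∩ Pita: 09:00-10:30, 11:00-12:30, 14:30-15:30, 17:30-18:30.
Grace ∩ Sam ∩ Pita ∩ Xiulan: 09:00-10:30, 11:00-12:30, 15:00-15:30, 17:30-18:30.

09:00-10:30, 11:00-12:30, 15:00-15:30, 17:30-18:30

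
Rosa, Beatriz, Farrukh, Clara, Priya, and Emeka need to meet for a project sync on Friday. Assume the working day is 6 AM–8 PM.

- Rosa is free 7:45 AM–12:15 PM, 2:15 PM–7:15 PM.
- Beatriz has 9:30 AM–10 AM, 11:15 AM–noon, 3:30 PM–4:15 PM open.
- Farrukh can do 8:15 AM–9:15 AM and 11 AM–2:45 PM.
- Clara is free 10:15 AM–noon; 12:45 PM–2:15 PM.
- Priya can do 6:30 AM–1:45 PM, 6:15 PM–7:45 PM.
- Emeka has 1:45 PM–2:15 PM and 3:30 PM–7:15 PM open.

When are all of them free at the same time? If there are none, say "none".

Rosa ∩ Beatriz: 09:30-10:00, 11:15-12:00, 15:30-16:15.
Rosa ∩ Beatriz ∩ Farrukh: 11:15-12:00.
Rosa ∩ Beatriz ∩ Farrukh ∩ Clara: 11:15-12:00.
Rosa ∩ Beatriz ∩ Farrukh ∩ Clara ∩ Priya: 11:15-12:00.
Rosa ∩ Beatriz ∩ Farrukh ∩ Clara ∩ Priya ∩ Emeka: ∅.
There is no time when everyone is free.

none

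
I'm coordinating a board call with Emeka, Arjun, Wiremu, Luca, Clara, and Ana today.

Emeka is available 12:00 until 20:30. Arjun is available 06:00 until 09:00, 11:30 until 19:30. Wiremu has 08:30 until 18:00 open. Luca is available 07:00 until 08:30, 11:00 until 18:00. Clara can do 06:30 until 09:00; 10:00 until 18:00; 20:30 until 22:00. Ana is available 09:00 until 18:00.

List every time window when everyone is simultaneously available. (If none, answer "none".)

Emeka ∩ Arjun: 12:00-19:30.
Emeka ∩ Arjun ∩ Wiremu: 12:00-18:00.
Emeka ∩ Arjun ∩ Wiremu ∩ Luca: 12:00-18:00.
Emeka ∩ Arjun ∩ Wiremu ∩ Luca ∩ Clara: 12:00-18:00.
Emeka ∩ Arjun ∩ Wiremu ∩ Luca ∩ Clara ∩ Ana: 12:00-18:00.
Those are the intersection windows.

12:00-18:00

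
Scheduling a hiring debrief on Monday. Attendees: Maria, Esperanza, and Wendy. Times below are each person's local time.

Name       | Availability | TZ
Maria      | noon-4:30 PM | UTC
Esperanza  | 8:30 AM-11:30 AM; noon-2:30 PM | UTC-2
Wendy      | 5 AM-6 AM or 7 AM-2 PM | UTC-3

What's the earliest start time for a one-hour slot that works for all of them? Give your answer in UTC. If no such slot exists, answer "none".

12:00

Maria in UTC: 12:00-16:30.
Esperanza in UTC: 10:30-13:30, 14:00-16:30 (add 2h to convert from UTC-2).
Wendy in UTC: 08:00-09:00, 10:00-17:00 (add 3h to convert from UTC-3).
Maria ∩ Esperanza: 12:00-13:30, 14:00-16:30.
Maria ∩ Esperanza ∩ Wendy: 12:00-13:30, 14:00-16:30.
The first common window of at least 60 minutes is 12:00-13:30, so the earliest start is 12:00.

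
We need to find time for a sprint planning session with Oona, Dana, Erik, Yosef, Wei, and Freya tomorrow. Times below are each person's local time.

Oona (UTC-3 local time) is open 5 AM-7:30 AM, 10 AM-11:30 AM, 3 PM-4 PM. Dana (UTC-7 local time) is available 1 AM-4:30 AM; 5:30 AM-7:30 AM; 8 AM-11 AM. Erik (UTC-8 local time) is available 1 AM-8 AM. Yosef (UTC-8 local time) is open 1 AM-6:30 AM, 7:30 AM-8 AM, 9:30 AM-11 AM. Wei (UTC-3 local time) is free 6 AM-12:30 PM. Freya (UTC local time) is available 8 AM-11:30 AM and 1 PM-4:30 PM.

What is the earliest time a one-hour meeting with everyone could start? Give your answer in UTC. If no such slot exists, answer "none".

Oona in UTC: 08:00-10:30, 13:00-14:30, 18:00-19:00 (add 3h to convert from UTC-3).
Dana in UTC: 08:00-11:30, 12:30-14:30, 15:00-18:00 (add 7h to convert from UTC-7).
Erik in UTC: 09:00-16:00 (add 8h to convert from UTC-8).
Yosef in UTC: 09:00-14:30, 15:30-16:00, 17:30-19:00 (add 8h to convert from UTC-8).
Wei in UTC: 09:00-15:30 (add 3h to convert from UTC-3).
Freya in UTC: 08:00-11:30, 13:00-16:30.
Oona ∩ Dana: 08:00-10:30, 13:00-14:30.
Oona ∩ Dana ∩ Erik: 09:00-10:30, 13:00-14:30.
Oona ∩ Dana ∩ Erik ∩ Yosef: 09:00-10:30, 13:00-14:30.
Oona ∩ Dana ∩ Erik ∩ Yosef ∩ Wei: 09:00-10:30, 13:00-14:30.
Oona ∩ Dana ∩ Erik ∩ Yosef ∩ Wei ∩ Freya: 09:00-10:30, 13:00-14:30.
The first common window of at least 60 minutes is 09:00-10:30, so the earliest start is 09:00.

09:00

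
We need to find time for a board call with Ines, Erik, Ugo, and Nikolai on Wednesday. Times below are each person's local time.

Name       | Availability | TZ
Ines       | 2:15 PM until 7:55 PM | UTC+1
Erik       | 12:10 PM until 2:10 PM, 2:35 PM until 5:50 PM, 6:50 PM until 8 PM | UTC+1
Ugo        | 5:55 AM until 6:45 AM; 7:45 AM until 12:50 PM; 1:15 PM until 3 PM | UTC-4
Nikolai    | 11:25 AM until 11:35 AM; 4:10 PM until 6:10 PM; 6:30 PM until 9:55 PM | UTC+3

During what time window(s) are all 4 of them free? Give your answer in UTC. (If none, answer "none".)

13:35-15:10, 15:30-16:50, 17:50-18:55

Ines in UTC: 13:15-18:55 (subtract 1h to convert from UTC+1).
Erik in UTC: 11:10-13:10, 13:35-16:50, 17:50-19:00 (subtract 1h to convert from UTC+1).
Ugo in UTC: 09:55-10:45, 11:45-16:50, 17:15-19:00 (add 4h to convert from UTC-4).
Nikolai in UTC: 08:25-08:35, 13:10-15:10, 15:30-18:55 (subtract 3h to convert from UTC+3).
Ines ∩ Erik: 13:35-16:50, 17:50-18:55.
Ines ∩ Erik ∩ Ugo: 13:35-16:50, 17:50-18:55.
Ines ∩ Erik ∩ Ugo ∩ Nikolai: 13:35-15:10, 15:30-16:50, 17:50-18:55.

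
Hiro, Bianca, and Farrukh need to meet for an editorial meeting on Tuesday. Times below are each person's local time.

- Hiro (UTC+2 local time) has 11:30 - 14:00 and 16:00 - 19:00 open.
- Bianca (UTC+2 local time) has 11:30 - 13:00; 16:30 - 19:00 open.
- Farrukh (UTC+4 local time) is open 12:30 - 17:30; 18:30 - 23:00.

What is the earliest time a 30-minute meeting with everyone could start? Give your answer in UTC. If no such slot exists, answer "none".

Hiro in UTC: 09:30-12:00, 14:00-17:00 (subtract 2h to convert from UTC+2).
Bianca in UTC: 09:30-11:00, 14:30-17:00 (subtract 2h to convert from UTC+2).
Farrukh in UTC: 08:30-13:30, 14:30-19:00 (subtract 4h to convert from UTC+4).
Hiro ∩ Bianca: 09:30-11:00, 14:30-17:00.
Hiro ∩ Bianca ∩ Farrukh: 09:30-11:00, 14:30-17:00.
The first common window of at least 30 minutes is 09:30-11:00, so the earliest start is 09:30.

09:30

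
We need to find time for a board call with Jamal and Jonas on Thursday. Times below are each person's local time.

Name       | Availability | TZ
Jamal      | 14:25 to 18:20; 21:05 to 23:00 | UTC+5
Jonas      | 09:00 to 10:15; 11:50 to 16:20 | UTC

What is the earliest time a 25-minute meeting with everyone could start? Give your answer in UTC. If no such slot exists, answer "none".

Jamal in UTC: 09:25-13:20, 16:05-18:00 (subtract 5h to convert from UTC+5).
Jonas in UTC: 09:00-10:15, 11:50-16:20.
Jamal ∩ Jonas: 09:25-10:15, 11:50-13:20, 16:05-16:20.
The first common window of at least 25 minutes is 09:25-10:15, so the earliest start is 09:25.

09:25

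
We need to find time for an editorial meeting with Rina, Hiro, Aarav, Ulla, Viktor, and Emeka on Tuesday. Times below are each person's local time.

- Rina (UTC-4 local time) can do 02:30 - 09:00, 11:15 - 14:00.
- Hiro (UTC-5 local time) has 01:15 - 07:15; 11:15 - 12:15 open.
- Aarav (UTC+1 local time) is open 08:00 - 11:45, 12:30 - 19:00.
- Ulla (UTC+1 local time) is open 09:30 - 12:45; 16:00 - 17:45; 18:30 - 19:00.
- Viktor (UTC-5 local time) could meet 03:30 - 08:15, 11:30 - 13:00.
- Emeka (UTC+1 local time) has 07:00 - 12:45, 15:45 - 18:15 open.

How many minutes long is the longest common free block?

Rina in UTC: 06:30-13:00, 15:15-18:00 (add 4h to convert from UTC-4).
Hiro in UTC: 06:15-12:15, 16:15-17:15 (add 5h to convert from UTC-5).
Aarav in UTC: 07:00-10:45, 11:30-18:00 (subtract 1h to convert from UTC+1).
Ulla in UTC: 08:30-11:45, 15:00-16:45, 17:30-18:00 (subtract 1h to convert from UTC+1).
Viktor in UTC: 08:30-13:15, 16:30-18:00 (add 5h to convert from UTC-5).
Emeka in UTC: 06:00-11:45, 14:45-17:15 (subtract 1h to convert from UTC+1).
Rina ∩ Hiro: 06:30-12:15, 16:15-17:15.
Rina ∩ Hiro ∩ Aarav: 07:00-10:45, 11:30-12:15, 16:15-17:15.
Rina ∩ Hiro ∩ Aarav ∩ Ulla: 08:30-10:45, 11:30-11:45, 16:15-16:45.
Rina ∩ Hiro ∩ Aarav ∩ Ulla ∩ Viktor: 08:30-10:45, 11:30-11:45, 16:30-16:45.
Rina ∩ Hiro ∩ Aarav ∩ Ulla ∩ Viktor ∩ Emeka: 08:30-10:45, 11:30-11:45, 16:30-16:45.
Those are the intersection windows.
The longest is 08:30-10:45 at 135 minutes.

135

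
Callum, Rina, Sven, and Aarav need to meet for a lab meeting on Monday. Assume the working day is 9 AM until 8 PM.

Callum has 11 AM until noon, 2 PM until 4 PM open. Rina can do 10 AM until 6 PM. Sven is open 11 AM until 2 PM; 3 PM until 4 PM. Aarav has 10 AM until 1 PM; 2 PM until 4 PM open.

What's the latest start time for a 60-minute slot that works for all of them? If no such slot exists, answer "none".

15:00

Callum ∩ Rina: 11:00-12:00, 14:00-16:00.
Callum ∩ Rina ∩ Sven: 11:00-12:00, 15:00-16:00.
Callum ∩ Rina ∩ Sven ∩ Aarav: 11:00-12:00, 15:00-16:00.
So the common availability across everyone is 11:00-12:00, 15:00-16:00.
The last common window of at least 60 minutes is 15:00-16:00; a 60-minute meeting can start as late as 15:00 and still end by 16:00.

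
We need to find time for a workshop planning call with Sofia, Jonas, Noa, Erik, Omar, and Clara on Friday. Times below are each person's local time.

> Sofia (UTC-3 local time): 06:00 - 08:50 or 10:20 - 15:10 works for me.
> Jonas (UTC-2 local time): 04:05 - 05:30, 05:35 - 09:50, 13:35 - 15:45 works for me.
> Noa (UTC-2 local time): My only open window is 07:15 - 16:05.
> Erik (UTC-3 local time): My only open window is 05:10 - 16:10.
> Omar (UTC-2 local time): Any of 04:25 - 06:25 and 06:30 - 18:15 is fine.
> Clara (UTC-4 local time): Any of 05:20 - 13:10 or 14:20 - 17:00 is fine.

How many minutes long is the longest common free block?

150

Sofia in UTC: 09:00-11:50, 13:20-18:10 (add 3h to convert from UTC-3).
Jonas in UTC: 06:05-07:30, 07:35-11:50, 15:35-17:45 (add 2h to convert from UTC-2).
Noa in UTC: 09:15-18:05 (add 2h to convert from UTC-2).
Erik in UTC: 08:10-19:10 (add 3h to convert from UTC-3).
Omar in UTC: 06:25-08:25, 08:30-20:15 (add 2h to convert from UTC-2).
Clara in UTC: 09:20-17:10, 18:20-21:00 (add 4h to convert from UTC-4).
Sofia ∩ Jonas: 09:00-11:50, 15:35-17:45.
Sofia ∩ Jonas ∩ Noa: 09:15-11:50, 15:35-17:45.
Sofia ∩ Jonas ∩ Noa ∩ Erik: 09:15-11:50, 15:35-17:45.
Sofia ∩ Jonas ∩ Noa ∩ Erik ∩ Omar: 09:15-11:50, 15:35-17:45.
Sofia ∩ Jonas ∩ Noa ∩ Erik ∩ Omar ∩ Clara: 09:20-11:50, 15:35-17:10.
The longest is 09:20-11:50 at 150 minutes.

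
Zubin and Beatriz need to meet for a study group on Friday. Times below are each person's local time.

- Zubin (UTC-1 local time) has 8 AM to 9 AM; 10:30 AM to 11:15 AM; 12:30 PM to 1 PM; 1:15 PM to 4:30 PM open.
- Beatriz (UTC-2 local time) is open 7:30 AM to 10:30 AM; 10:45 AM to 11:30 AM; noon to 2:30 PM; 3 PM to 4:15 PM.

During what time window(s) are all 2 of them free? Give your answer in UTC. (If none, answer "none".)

09:30-10:00, 11:30-12:15, 14:15-16:30, 17:00-17:30

Zubin in UTC: 09:00-10:00, 11:30-12:15, 13:30-14:00, 14:15-17:30 (add 1h to convert from UTC-1).
Beatriz in UTC: 09:30-12:30, 12:45-13:30, 14:00-16:30, 17:00-18:15 (add 2h to convert from UTC-2).
Zubin ∩ Beatriz: 09:30-10:00, 11:30-12:15, 14:15-16:30, 17:00-17:30.
So the common availability across everyone is 09:30-10:00, 11:30-12:15, 14:15-16:30, 17:00-17:30.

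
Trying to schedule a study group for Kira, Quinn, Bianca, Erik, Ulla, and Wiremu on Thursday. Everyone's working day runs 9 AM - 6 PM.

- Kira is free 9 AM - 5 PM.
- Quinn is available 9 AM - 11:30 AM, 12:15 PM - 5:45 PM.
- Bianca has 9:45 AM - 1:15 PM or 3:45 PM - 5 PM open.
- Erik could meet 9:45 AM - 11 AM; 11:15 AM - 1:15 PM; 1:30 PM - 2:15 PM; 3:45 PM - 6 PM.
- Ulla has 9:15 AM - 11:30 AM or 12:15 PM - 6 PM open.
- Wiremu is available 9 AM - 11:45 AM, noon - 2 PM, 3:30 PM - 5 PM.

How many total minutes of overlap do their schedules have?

225

Kira ∩ Quinn: 09:00-11:30, 12:15-17:00.
Kira ∩ Quinn ∩ Bianca: 09:45-11:30, 12:15-13:15, 15:45-17:00.
Kira ∩ Quinn ∩ Bianca ∩ Erik: 09:45-11:00, 11:15-11:30, 12:15-13:15, 15:45-17:00.
Kira ∩ Quinn ∩ Bianca ∩ Erik ∩ Ulla: 09:45-11:00, 11:15-11:30, 12:15-13:15, 15:45-17:00.
Kira ∩ Quinn ∩ Bianca ∩ Erik ∩ Ulla ∩ Wiremu: 09:45-11:00, 11:15-11:30, 12:15-13:15, 15:45-17:00.
Summing the common windows: 75 + 15 + 60 + 75 = 225 minutes.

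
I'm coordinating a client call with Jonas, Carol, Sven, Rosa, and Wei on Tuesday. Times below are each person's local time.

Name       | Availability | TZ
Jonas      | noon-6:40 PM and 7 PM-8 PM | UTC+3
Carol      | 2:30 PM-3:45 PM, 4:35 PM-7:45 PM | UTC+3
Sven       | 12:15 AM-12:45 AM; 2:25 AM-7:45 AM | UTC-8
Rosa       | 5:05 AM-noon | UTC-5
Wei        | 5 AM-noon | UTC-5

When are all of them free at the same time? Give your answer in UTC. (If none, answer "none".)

Jonas in UTC: 09:00-15:40, 16:00-17:00 (subtract 3h to convert from UTC+3).
Carol in UTC: 11:30-12:45, 13:35-16:45 (subtract 3h to convert from UTC+3).
Sven in UTC: 08:15-08:45, 10:25-15:45 (add 8h to convert from UTC-8).
Rosa in UTC: 10:05-17:00 (add 5h to convert from UTC-5).
Wei in UTC: 10:00-17:00 (add 5h to convert from UTC-5).
Jonas ∩ Carol: 11:30-12:45, 13:35-15:40, 16:00-16:45.
Jonas ∩ Carol ∩ Sven: 11:30-12:45, 13:35-15:40.
Jonas ∩ Carol ∩ Sven ∩ Rosa: 11:30-12:45, 13:35-15:40.
Jonas ∩ Carol ∩ Sven ∩ Rosa ∩ Wei: 11:30-12:45, 13:35-15:40.
Those are the intersection windows.

11:30-12:45, 13:35-15:40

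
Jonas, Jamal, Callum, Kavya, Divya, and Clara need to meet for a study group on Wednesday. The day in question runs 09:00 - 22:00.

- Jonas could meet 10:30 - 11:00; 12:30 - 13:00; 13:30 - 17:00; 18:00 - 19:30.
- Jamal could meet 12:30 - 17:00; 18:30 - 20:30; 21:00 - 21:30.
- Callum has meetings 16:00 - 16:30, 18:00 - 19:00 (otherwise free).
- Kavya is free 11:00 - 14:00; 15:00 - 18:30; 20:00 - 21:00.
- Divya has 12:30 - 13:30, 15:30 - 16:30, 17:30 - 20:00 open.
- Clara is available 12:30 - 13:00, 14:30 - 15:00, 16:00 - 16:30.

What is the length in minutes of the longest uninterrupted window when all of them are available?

Jonas free: 10:30-11:00, 12:30-13:00, 13:30-17:00, 18:00-19:30.
Jamal free: 12:30-17:00, 18:30-20:30, 21:00-21:30.
Callum free: 09:00-16:00, 16:30-18:00, 19:00-22:00 (invert busy blocks within the working day).
Kavya free: 11:00-14:00, 15:00-18:30, 20:00-21:00.
Divya free: 12:30-13:30, 15:30-16:30, 17:30-20:00.
Clara free: 12:30-13:00, 14:30-15:00, 16:00-16:30.
Jonas ∩ Jamal: 12:30-13:00, 13:30-17:00, 18:30-19:30.
Jonas ∩ Jamal ∩ Callum: 12:30-13:00, 13:30-16:00, 16:30-17:00, 19:00-19:30.
Jonas ∩ Jamal ∩ Callum ∩ Kavya: 12:30-13:00, 13:30-14:00, 15:00-16:00, 16:30-17:00.
Jonas ∩ Jamal ∩ Callum ∩ Kavya ∩ Divya: 12:30-13:00, 15:30-16:00.
Jonas ∩ Jamal ∩ Callum ∩ Kavya ∩ Divya ∩ Clara: 12:30-13:00.
The longest is 12:30-13:00 at 30 minutes.

30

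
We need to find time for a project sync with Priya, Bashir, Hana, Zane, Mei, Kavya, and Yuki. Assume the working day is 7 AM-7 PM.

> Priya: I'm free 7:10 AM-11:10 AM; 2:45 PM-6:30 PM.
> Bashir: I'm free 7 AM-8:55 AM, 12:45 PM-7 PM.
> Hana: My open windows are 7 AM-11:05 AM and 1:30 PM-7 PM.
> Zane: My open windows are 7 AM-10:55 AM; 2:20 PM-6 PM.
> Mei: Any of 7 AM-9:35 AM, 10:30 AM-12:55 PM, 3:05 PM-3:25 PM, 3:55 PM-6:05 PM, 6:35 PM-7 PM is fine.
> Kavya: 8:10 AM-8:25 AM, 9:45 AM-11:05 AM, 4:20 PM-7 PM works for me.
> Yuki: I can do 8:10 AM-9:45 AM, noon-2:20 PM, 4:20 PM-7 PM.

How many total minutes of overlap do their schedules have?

Priya ∩ Bashir: 07:10-08:55, 14:45-18:30.
Priya ∩ Bashir ∩ Hana: 07:10-08:55, 14:45-18:30.
Priya ∩ Bashir ∩ Hana ∩ Zane: 07:10-08:55, 14:45-18:00.
Priya ∩ Bashir ∩ Hana ∩ Zane ∩ Mei: 07:10-08:55, 15:05-15:25, 15:55-18:00.
Priya ∩ Bashir ∩ Hana ∩ Zane ∩ Mei ∩ Kavya: 08:10-08:25, 16:20-18:00.
Priya ∩ Bashir ∩ Hana ∩ Zane ∩ Mei ∩ Kavya ∩ Yuki: 08:10-08:25, 16:20-18:00.
Those are the intersection windows.
Summing the common windows: 15 + 100 = 115 minutes.

115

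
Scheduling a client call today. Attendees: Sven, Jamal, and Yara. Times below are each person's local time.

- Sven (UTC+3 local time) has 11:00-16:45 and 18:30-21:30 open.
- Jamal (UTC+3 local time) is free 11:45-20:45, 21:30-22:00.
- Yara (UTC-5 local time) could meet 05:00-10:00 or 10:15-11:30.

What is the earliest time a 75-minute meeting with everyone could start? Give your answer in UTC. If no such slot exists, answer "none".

Sven in UTC: 08:00-13:45, 15:30-18:30 (subtract 3h to convert from UTC+3).
Jamal in UTC: 08:45-17:45, 18:30-19:00 (subtract 3h to convert from UTC+3).
Yara in UTC: 10:00-15:00, 15:15-16:30 (add 5h to convert from UTC-5).
Sven ∩ Jamal: 08:45-13:45, 15:30-17:45.
Sven ∩ Jamal ∩ Yara: 10:00-13:45, 15:30-16:30.
Those are the intersection windows.
The first common window of at least 75 minutes is 10:00-13:45, so the earliest start is 10:00.

10:00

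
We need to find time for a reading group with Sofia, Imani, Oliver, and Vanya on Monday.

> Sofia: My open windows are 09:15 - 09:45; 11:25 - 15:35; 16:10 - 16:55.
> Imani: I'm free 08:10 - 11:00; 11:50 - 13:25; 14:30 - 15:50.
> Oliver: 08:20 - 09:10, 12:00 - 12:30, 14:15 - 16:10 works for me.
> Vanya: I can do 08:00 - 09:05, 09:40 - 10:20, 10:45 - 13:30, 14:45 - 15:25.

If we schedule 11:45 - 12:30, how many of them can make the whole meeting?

Sofia and Vanya can make the full 11:45-12:30 slot — that's 2.

2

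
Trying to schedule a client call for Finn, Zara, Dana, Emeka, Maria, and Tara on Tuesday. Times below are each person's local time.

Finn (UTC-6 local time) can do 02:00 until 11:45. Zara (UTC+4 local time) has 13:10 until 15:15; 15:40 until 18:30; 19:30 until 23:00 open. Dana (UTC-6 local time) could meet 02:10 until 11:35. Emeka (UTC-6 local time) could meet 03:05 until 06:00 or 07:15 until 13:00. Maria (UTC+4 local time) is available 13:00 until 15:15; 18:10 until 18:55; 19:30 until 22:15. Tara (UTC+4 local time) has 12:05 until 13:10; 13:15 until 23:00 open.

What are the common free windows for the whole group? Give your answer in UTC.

09:15-11:15, 14:10-14:30, 15:30-17:35

Finn in UTC: 08:00-17:45 (add 6h to convert from UTC-6).
Zara in UTC: 09:10-11:15, 11:40-14:30, 15:30-19:00 (subtract 4h to convert from UTC+4).
Dana in UTC: 08:10-17:35 (add 6h to convert from UTC-6).
Emeka in UTC: 09:05-12:00, 13:15-19:00 (add 6h to convert from UTC-6).
Maria in UTC: 09:00-11:15, 14:10-14:55, 15:30-18:15 (subtract 4h to convert from UTC+4).
Tara in UTC: 08:05-09:10, 09:15-19:00 (subtract 4h to convert from UTC+4).
Finn ∩ Zara: 09:10-11:15, 11:40-14:30, 15:30-17:45.
Finn ∩ Zara ∩ Dana: 09:10-11:15, 11:40-14:30, 15:30-17:35.
Finn ∩ Zara ∩ Dana ∩ Emeka: 09:10-11:15, 11:40-12:00, 13:15-14:30, 15:30-17:35.
Finn ∩ Zara ∩ Dana ∩ Emeka ∩ Maria: 09:10-11:15, 14:10-14:30, 15:30-17:35.
Finn ∩ Zara ∩ Dana ∩ Emeka ∩ Maria ∩ Tara: 09:15-11:15, 14:10-14:30, 15:30-17:35.
Those are the intersection windows.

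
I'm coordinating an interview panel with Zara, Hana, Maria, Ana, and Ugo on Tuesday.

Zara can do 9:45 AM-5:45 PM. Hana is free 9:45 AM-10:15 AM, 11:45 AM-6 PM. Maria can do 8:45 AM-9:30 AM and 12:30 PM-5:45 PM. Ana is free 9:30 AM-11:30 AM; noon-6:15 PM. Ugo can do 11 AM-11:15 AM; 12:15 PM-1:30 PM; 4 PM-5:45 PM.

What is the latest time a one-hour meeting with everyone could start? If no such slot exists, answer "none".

Zara ∩ Hana: 09:45-10:15, 11:45-17:45.
Zara ∩ Hana ∩ Maria: 12:30-17:45.
Zara ∩ Hana ∩ Maria ∩ Ana: 12:30-17:45.
Zara ∩ Hana ∩ Maria ∩ Ana ∩ Ugo: 12:30-13:30, 16:00-17:45.
The last common window of at least 60 minutes is 16:00-17:45; a 60-minute meeting can start as late as 16:45 and still end by 17:45.

16:45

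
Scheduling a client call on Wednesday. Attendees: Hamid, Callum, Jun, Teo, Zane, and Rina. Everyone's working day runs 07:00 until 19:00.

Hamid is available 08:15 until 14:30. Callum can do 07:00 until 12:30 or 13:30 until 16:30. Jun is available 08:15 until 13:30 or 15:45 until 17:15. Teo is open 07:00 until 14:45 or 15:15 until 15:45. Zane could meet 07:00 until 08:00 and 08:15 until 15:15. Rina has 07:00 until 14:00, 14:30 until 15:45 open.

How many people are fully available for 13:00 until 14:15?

3

Hamid, Teo, and Zane can make the full 13:00-14:15 slot — that's 3.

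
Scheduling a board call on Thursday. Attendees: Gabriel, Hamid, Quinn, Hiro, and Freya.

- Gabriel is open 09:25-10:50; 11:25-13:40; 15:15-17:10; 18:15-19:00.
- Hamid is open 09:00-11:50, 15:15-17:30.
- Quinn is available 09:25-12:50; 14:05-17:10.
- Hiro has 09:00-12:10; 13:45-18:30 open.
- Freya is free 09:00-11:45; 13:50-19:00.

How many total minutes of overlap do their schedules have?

Gabriel ∩ Hamid: 09:25-10:50, 11:25-11:50, 15:15-17:10.
Gabriel ∩ Hamid ∩ Quinn: 09:25-10:50, 11:25-11:50, 15:15-17:10.
Gabriel ∩ Hamid ∩ Quinn ∩ Hiro: 09:25-10:50, 11:25-11:50, 15:15-17:10.
Gabriel ∩ Hamid ∩ Quinn ∩ Hiro ∩ Freya: 09:25-10:50, 11:25-11:45, 15:15-17:10.
So the common availability across everyone is 09:25-10:50, 11:25-11:45, 15:15-17:10.
Summing the common windows: 85 + 20 + 115 = 220 minutes.

220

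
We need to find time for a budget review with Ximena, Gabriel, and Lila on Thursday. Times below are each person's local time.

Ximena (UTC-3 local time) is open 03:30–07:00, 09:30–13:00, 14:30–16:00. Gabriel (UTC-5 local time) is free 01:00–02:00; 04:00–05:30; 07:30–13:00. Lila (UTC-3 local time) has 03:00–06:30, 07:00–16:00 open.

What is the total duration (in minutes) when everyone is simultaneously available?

Ximena in UTC: 06:30-10:00, 12:30-16:00, 17:30-19:00 (add 3h to convert from UTC-3).
Gabriel in UTC: 06:00-07:00, 09:00-10:30, 12:30-18:00 (add 5h to convert from UTC-5).
Lila in UTC: 06:00-09:30, 10:00-19:00 (add 3h to convert from UTC-3).
Ximena ∩ Gabriel: 06:30-07:00, 09:00-10:00, 12:30-16:00, 17:30-18:00.
Ximena ∩ Gabriel ∩ Lila: 06:30-07:00, 09:00-09:30, 12:30-16:00, 17:30-18:00.
Summing the common windows: 30 + 30 + 210 + 30 = 300 minutes.

300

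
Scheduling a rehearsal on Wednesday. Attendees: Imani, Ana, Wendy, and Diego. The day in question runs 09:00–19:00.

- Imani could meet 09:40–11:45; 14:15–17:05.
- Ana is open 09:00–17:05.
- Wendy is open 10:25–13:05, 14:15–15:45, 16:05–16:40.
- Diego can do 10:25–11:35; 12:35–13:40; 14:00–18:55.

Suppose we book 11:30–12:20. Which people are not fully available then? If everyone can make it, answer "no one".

Imani: not fully free for 11:30-12:20. Ana: free for 11:30-12:20. Wendy: free for 11:30-12:20. Diego: not fully free for 11:30-12:20.

Diego, Imani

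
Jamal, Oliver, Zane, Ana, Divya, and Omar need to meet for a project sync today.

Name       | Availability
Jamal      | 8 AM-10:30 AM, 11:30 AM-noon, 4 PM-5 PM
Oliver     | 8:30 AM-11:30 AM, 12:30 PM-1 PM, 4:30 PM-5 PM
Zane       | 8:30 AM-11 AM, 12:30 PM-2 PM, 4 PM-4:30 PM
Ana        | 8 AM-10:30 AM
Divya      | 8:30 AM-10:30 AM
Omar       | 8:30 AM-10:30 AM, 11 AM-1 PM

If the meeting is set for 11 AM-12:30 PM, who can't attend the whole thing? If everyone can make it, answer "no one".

Ana, Divya, Jamal, Oliver, Zane

Jamal: not fully free for 11:00-12:30. Oliver: not fully free for 11:00-12:30. Zane: not fully free for 11:00-12:30. Ana: not fully free for 11:00-12:30. Divya: not fully free for 11:00-12:30. Omar: free for 11:00-12:30.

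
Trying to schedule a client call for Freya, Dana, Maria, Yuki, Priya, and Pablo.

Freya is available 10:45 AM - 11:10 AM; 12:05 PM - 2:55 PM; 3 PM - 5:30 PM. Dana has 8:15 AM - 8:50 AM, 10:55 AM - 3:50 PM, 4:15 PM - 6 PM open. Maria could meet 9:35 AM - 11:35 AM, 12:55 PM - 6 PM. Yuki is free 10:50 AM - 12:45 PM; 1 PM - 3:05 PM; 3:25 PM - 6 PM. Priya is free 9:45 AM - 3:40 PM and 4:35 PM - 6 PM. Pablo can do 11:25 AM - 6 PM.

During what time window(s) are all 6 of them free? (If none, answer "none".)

13:00-14:55, 15:00-15:05, 15:25-15:40, 16:35-17:30

Freya ∩ Dana: 10:55-11:10, 12:05-14:55, 15:00-15:50, 16:15-17:30.
Freya ∩ Dana ∩ Maria: 10:55-11:10, 12:55-14:55, 15:00-15:50, 16:15-17:30.
Freya ∩ Dana ∩ Maria ∩ Yuki: 10:55-11:10, 13:00-14:55, 15:00-15:05, 15:25-15:50, 16:15-17:30.
Freya ∩ Dana ∩ Maria ∩ Yuki ∩ Priya: 10:55-11:10, 13:00-14:55, 15:00-15:05, 15:25-15:40, 16:35-17:30.
Freya ∩ Dana ∩ Maria ∩ Yuki ∩ Priya ∩ Pablo: 13:00-14:55, 15:00-15:05, 15:25-15:40, 16:35-17:30.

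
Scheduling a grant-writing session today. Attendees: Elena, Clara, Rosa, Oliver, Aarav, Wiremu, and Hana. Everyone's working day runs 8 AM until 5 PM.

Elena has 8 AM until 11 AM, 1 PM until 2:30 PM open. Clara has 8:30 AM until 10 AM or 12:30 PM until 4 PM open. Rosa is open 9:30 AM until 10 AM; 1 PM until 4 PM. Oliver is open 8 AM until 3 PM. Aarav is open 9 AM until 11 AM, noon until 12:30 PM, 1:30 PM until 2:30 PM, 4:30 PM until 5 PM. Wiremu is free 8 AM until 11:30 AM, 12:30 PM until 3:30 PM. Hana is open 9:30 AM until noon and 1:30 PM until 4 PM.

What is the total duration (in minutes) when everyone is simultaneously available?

90

Elena ∩ Clara: 08:30-10:00, 13:00-14:30.
Elena ∩ Clara ∩ Rosa: 09:30-10:00, 13:00-14:30.
Elena ∩ Clara ∩ Rosa ∩ Oliver: 09:30-10:00, 13:00-14:30.
Elena ∩ Clara ∩ Rosa ∩ Oliver ∩ Aarav: 09:30-10:00, 13:30-14:30.
Elena ∩ Clara ∩ Rosa ∩ Oliver ∩ Aarav ∩ Wiremu: 09:30-10:00, 13:30-14:30.
Elena ∩ Clara ∩ Rosa ∩ Oliver ∩ Aarav ∩ Wiremu ∩ Hana: 09:30-10:00, 13:30-14:30.
Summing the common windows: 30 + 60 = 90 minutes.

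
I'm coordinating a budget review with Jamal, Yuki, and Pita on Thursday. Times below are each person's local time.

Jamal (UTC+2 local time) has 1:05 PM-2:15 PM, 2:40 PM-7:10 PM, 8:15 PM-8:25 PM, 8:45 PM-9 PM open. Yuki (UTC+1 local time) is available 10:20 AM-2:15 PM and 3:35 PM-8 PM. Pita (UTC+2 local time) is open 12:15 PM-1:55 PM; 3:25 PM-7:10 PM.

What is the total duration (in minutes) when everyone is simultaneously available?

205

Jamal in UTC: 11:05-12:15, 12:40-17:10, 18:15-18:25, 18:45-19:00 (subtract 2h to convert from UTC+2).
Yuki in UTC: 09:20-13:15, 14:35-19:00 (subtract 1h to convert from UTC+1).
Pita in UTC: 10:15-11:55, 13:25-17:10 (subtract 2h to convert from UTC+2).
Jamal ∩ Yuki: 11:05-12:15, 12:40-13:15, 14:35-17:10, 18:15-18:25, 18:45-19:00.
Jamal ∩ Yuki ∩ Pita: 11:05-11:55, 14:35-17:10.
Those are the intersection windows.
Summing the common windows: 50 + 155 = 205 minutes.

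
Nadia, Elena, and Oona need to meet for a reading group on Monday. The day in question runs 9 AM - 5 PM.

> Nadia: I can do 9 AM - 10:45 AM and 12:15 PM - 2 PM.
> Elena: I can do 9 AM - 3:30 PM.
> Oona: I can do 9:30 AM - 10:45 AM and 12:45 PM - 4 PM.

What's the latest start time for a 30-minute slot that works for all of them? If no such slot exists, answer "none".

Nadia ∩ Elena: 09:00-10:45, 12:15-14:00.
Nadia ∩ Elena ∩ Oona: 09:30-10:45, 12:45-14:00.
The last common window of at least 30 minutes is 12:45-14:00; a 30-minute meeting can start as late as 13:30 and still end by 14:00.

13:30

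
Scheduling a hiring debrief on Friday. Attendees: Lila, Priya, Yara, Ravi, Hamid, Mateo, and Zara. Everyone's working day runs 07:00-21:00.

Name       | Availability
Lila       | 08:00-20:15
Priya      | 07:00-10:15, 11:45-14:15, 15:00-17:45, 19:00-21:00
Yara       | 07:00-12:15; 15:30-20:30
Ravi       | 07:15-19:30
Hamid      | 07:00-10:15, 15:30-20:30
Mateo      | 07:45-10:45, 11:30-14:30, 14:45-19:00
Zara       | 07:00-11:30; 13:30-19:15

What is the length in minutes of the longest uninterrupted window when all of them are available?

135

Lila ∩ Priya: 08:00-10:15, 11:45-14:15, 15:00-17:45, 19:00-20:15.
Lila ∩ Priya ∩ Yara: 08:00-10:15, 11:45-12:15, 15:30-17:45, 19:00-20:15.
Lila ∩ Priya ∩ Yara ∩ Ravi: 08:00-10:15, 11:45-12:15, 15:30-17:45, 19:00-19:30.
Lila ∩ Priya ∩ Yara ∩ Ravi ∩ Hamid: 08:00-10:15, 15:30-17:45, 19:00-19:30.
Lila ∩ Priya ∩ Yara ∩ Ravi ∩ Hamid ∩ Mateo: 08:00-10:15, 15:30-17:45.
Lila ∩ Priya ∩ Yara ∩ Ravi ∩ Hamid ∩ Mateo ∩ Zara: 08:00-10:15, 15:30-17:45.
The longest is 08:00-10:15 at 135 minutes.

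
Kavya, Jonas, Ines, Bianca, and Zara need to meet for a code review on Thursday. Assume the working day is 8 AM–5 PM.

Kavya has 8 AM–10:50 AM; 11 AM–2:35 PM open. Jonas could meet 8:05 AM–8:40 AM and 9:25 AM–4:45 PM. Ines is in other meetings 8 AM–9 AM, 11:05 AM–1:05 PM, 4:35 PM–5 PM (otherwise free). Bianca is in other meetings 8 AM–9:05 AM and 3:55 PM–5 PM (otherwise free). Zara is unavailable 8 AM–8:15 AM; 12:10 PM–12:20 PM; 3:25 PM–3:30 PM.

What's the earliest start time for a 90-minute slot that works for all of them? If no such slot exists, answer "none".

Kavya free: 08:00-10:50, 11:00-14:35.
Jonas free: 08:05-08:40, 09:25-16:45.
Ines free: 09:00-11:05, 13:05-16:35 (invert busy blocks within the working day).
Bianca free: 09:05-15:55 (invert busy blocks within the working day).
Zara free: 08:15-12:10, 12:20-15:25, 15:30-17:00 (invert busy blocks within the working day).
Kavya ∩ Jonas: 08:05-08:40, 09:25-10:50, 11:00-14:35.
Kavya ∩ Jonas ∩ Ines: 09:25-10:50, 11:00-11:05, 13:05-14:35.
Kavya ∩ Jonas ∩ Ines ∩ Bianca: 09:25-10:50, 11:00-11:05, 13:05-14:35.
Kavya ∩ Jonas ∩ Ines ∩ Bianca ∩ Zara: 09:25-10:50, 11:00-11:05, 13:05-14:35.
The first common window of at least 90 minutes is 13:05-14:35, so the earliest start is 13:05.

13:05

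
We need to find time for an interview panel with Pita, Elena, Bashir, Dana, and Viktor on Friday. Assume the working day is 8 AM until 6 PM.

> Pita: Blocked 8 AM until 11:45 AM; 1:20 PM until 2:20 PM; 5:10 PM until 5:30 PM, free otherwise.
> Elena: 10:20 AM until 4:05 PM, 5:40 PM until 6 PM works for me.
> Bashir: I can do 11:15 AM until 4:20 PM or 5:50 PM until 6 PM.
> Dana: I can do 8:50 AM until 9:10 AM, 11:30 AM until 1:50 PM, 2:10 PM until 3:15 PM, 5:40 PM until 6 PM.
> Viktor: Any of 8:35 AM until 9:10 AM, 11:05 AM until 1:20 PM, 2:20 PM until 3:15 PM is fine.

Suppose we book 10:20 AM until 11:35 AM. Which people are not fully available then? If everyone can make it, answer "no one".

Bashir, Dana, Pita, Viktor

Pita free: 11:45-13:20, 14:20-17:10, 17:30-18:00 (invert busy blocks within the working day).
Elena free: 10:20-16:05, 17:40-18:00.
Bashir free: 11:15-16:20, 17:50-18:00.
Dana free: 08:50-09:10, 11:30-13:50, 14:10-15:15, 17:40-18:00.
Viktor free: 08:35-09:10, 11:05-13:20, 14:20-15:15.
Pita: not fully free for 10:20-11:35. Elena: free for 10:20-11:35. Bashir: not fully free for 10:20-11:35. Dana: not fully free for 10:20-11:35. Viktor: not fully free for 10:20-11:35.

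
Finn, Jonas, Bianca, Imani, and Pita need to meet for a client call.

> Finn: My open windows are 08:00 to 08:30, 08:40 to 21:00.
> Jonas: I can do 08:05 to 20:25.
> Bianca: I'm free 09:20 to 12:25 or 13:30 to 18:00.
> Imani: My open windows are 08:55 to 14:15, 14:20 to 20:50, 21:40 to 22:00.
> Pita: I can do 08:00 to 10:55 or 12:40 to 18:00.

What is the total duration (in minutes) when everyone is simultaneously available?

360

Finn ∩ Jonas: 08:05-08:30, 08:40-20:25.
Finn ∩ Jonas ∩ Bianca: 09:20-12:25, 13:30-18:00.
Finn ∩ Jonas ∩ Bianca ∩ Imani: 09:20-12:25, 13:30-14:15, 14:20-18:00.
Finn ∩ Jonas ∩ Bianca ∩ Imani ∩ Pita: 09:20-10:55, 13:30-14:15, 14:20-18:00.
Summing the common windows: 95 + 45 + 220 = 360 minutes.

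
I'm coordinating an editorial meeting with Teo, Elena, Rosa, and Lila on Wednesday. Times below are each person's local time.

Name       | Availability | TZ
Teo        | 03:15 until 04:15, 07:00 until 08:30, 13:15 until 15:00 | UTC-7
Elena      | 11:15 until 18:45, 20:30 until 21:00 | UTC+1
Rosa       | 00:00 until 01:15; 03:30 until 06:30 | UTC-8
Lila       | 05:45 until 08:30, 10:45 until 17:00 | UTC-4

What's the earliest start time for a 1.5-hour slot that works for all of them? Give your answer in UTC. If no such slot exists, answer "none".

none

Teo in UTC: 10:15-11:15, 14:00-15:30, 20:15-22:00 (add 7h to convert from UTC-7).
Elena in UTC: 10:15-17:45, 19:30-20:00 (subtract 1h to convert from UTC+1).
Rosa in UTC: 08:00-09:15, 11:30-14:30 (add 8h to convert from UTC-8).
Lila in UTC: 09:45-12:30, 14:45-21:00 (add 4h to convert from UTC-4).
Teo ∩ Elena: 10:15-11:15, 14:00-15:30.
Teo ∩ Elena ∩ Rosa: 14:00-14:30.
Teo ∩ Elena ∩ Rosa ∩ Lila: ∅.
There is no time when everyone is free.
No common window is at least 90 minutes long.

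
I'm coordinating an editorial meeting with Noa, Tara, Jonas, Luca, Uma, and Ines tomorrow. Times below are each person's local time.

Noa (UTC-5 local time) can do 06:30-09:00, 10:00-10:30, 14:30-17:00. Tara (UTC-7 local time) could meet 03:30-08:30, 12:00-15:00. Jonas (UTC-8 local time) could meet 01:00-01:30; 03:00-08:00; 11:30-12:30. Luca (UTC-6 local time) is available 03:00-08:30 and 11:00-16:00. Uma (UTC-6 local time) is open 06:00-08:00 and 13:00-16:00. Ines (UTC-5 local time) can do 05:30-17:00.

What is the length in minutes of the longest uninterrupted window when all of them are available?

120

Noa in UTC: 11:30-14:00, 15:00-15:30, 19:30-22:00 (add 5h to convert from UTC-5).
Tara in UTC: 10:30-15:30, 19:00-22:00 (add 7h to convert from UTC-7).
Jonas in UTC: 09:00-09:30, 11:00-16:00, 19:30-20:30 (add 8h to convert from UTC-8).
Luca in UTC: 09:00-14:30, 17:00-22:00 (add 6h to convert from UTC-6).
Uma in UTC: 12:00-14:00, 19:00-22:00 (add 6h to convert from UTC-6).
Ines in UTC: 10:30-22:00 (add 5h to convert from UTC-5).
Noa ∩ Tara: 11:30-14:00, 15:00-15:30, 19:30-22:00.
Noa ∩ Tara ∩ Jonas: 11:30-14:00, 15:00-15:30, 19:30-20:30.
Noa ∩ Tara ∩ Jonas ∩ Luca: 11:30-14:00, 19:30-20:30.
Noa ∩ Tara ∩ Jonas ∩ Luca ∩ Uma: 12:00-14:00, 19:30-20:30.
Noa ∩ Tara ∩ Jonas ∩ Luca ∩ Uma ∩ Ines: 12:00-14:00, 19:30-20:30.
Those are the intersection windows.
The longest is 12:00-14:00 at 120 minutes.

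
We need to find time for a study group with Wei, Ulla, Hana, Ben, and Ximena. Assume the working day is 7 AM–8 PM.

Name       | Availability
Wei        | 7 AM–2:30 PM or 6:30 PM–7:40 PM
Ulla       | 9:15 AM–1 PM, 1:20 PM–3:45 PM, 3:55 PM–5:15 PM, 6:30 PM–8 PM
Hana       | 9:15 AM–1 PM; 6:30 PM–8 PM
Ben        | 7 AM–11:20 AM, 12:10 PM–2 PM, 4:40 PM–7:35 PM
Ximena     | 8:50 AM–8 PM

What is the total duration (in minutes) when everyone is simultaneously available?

Wei ∩ Ulla: 09:15-13:00, 13:20-14:30, 18:30-19:40.
Wei ∩ Ulla ∩ Hana: 09:15-13:00, 18:30-19:40.
Wei ∩ Ulla ∩ Hana ∩ Ben: 09:15-11:20, 12:10-13:00, 18:30-19:35.
Wei ∩ Ulla ∩ Hana ∩ Ben ∩ Ximena: 09:15-11:20, 12:10-13:00, 18:30-19:35.
Summing the common windows: 125 + 50 + 65 = 240 minutes.

240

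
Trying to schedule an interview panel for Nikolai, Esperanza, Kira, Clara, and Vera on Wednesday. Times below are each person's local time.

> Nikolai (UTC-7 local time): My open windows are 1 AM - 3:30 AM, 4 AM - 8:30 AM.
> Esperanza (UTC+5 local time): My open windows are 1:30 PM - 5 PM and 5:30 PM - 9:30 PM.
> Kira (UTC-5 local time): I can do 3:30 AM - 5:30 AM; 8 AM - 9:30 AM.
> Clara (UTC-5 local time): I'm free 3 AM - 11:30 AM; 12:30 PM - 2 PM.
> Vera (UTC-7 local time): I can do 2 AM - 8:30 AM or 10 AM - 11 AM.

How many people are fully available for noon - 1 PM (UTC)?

3

Nikolai in UTC: 08:00-10:30, 11:00-15:30 (add 7h to convert from UTC-7).
Esperanza in UTC: 08:30-12:00, 12:30-16:30 (subtract 5h to convert from UTC+5).
Kira in UTC: 08:30-10:30, 13:00-14:30 (add 5h to convert from UTC-5).
Clara in UTC: 08:00-16:30, 17:30-19:00 (add 5h to convert from UTC-5).
Vera in UTC: 09:00-15:30, 17:00-18:00 (add 7h to convert from UTC-7).
Nikolai, Clara, and Vera can make the full 12:00-13:00 slot — that's 3.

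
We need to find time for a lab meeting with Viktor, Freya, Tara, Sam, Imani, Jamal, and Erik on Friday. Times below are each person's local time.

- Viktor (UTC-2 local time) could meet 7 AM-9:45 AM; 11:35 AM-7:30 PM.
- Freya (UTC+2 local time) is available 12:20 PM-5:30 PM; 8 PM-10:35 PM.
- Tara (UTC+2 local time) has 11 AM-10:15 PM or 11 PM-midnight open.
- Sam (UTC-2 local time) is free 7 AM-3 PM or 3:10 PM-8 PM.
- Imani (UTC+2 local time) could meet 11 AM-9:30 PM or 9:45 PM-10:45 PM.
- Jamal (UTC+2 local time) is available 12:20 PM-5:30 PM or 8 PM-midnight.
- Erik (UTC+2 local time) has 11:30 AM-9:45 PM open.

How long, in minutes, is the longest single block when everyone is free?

Viktor in UTC: 09:00-11:45, 13:35-21:30 (add 2h to convert from UTC-2).
Freya in UTC: 10:20-15:30, 18:00-20:35 (subtract 2h to convert from UTC+2).
Tara in UTC: 09:00-20:15, 21:00-22:00 (subtract 2h to convert from UTC+2).
Sam in UTC: 09:00-17:00, 17:10-22:00 (add 2h to convert from UTC-2).
Imani in UTC: 09:00-19:30, 19:45-20:45 (subtract 2h to convert from UTC+2).
Jamal in UTC: 10:20-15:30, 18:00-22:00 (subtract 2h to convert from UTC+2).
Erik in UTC: 09:30-19:45 (subtract 2h to convert from UTC+2).
Viktor ∩ Freya: 10:20-11:45, 13:35-15:30, 18:00-20:35.
Viktor ∩ Freya ∩ Tara: 10:20-11:45, 13:35-15:30, 18:00-20:15.
Viktor ∩ Freya ∩ Tara ∩ Sam: 10:20-11:45, 13:35-15:30, 18:00-20:15.
Viktor ∩ Freya ∩ Tara ∩ Sam ∩ Imani: 10:20-11:45, 13:35-15:30, 18:00-19:30, 19:45-20:15.
Viktor ∩ Freya ∩ Tara ∩ Sam ∩ Imani ∩ Jamal: 10:20-11:45, 13:35-15:30, 18:00-19:30, 19:45-20:15.
Viktor ∩ Freya ∩ Tara ∩ Sam ∩ Imani ∩ Jamal ∩ Erik: 10:20-11:45, 13:35-15:30, 18:00-19:30.
The longest is 13:35-15:30 at 115 minutes.

115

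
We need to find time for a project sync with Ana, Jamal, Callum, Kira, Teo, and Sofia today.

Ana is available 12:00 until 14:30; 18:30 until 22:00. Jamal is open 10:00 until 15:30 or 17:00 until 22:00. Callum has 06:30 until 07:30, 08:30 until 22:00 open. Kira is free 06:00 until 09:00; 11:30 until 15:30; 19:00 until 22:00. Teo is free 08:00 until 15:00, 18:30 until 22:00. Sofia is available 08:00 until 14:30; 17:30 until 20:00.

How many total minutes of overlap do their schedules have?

210

Ana ∩ Jamal: 12:00-14:30, 18:30-22:00.
Ana ∩ Jamal ∩ Callum: 12:00-14:30, 18:30-22:00.
Ana ∩ Jamal ∩ Callum ∩ Kira: 12:00-14:30, 19:00-22:00.
Ana ∩ Jamal ∩ Callum ∩ Kira ∩ Teo: 12:00-14:30, 19:00-22:00.
Ana ∩ Jamal ∩ Callum ∩ Kira ∩ Teo ∩ Sofia: 12:00-14:30, 19:00-20:00.
Summing the common windows: 150 + 60 = 210 minutes.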